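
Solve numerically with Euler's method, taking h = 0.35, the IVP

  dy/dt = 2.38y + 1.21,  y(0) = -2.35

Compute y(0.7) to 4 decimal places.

Euler: y_{n+1} = y_n + h·f(t_n, y_n).
t=0.000000, y=-2.350000: f=-4.383000 → y ← -2.350000 + 0.35·(-4.383000) = -3.884050
t=0.350000, y=-3.884050: f=-8.034039 → y ← -3.884050 + 0.35·(-8.034039) = -6.695964
y(0.7) ≈ -6.6960

-6.6960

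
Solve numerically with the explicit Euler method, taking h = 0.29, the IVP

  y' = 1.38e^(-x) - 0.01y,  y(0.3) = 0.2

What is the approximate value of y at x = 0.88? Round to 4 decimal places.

0.7163

Euler: y_{n+1} = y_n + h·f(x_n, y_n).
x=0.300000, y=0.200000: f=1.020329 → y ← 0.200000 + 0.29·1.020329 = 0.495895
x=0.590000, y=0.495895: f=0.760013 → y ← 0.495895 + 0.29·0.760013 = 0.716299
y(0.88) ≈ 0.7163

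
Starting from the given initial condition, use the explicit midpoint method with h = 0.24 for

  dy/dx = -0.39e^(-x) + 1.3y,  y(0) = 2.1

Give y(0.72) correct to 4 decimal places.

Midpoint: k1 = f(x_n, y_n); k2 = f(x_n + h/2, y_n + (h/2)·k1); y_{n+1} = y_n + h·k2.
x=0.000000, y=2.100000:
  k1 = f(0.000000, 2.100000) = 2.340000
  k2 = f(0.120000, 2.380800) = 2.749141
  y ← 2.100000 + 0.24·2.749141 = 2.759794
x=0.240000, y=2.759794:
  k1 = f(0.240000, 2.759794) = 3.280947
  k2 = f(0.360000, 3.153508) = 3.827466
  y ← 2.759794 + 0.24·3.827466 = 3.678386
x=0.480000, y=3.678386:
  k1 = f(0.480000, 3.678386) = 4.540576
  k2 = f(0.600000, 4.223255) = 5.276195
  y ← 3.678386 + 0.24·5.276195 = 4.944672
y(0.72) ≈ 4.9447

4.9447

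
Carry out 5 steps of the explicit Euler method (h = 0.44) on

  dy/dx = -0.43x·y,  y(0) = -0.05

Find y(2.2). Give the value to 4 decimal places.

-0.0191

Euler: y_{n+1} = y_n + h·f(x_n, y_n).
x=0.000000, y=-0.050000: f=0.000000 → y ← -0.050000 + 0.44·0.000000 = -0.050000
x=0.440000, y=-0.050000: f=0.009460 → y ← -0.050000 + 0.44·0.009460 = -0.045838
x=0.880000, y=-0.045838: f=0.017345 → y ← -0.045838 + 0.44·0.017345 = -0.038206
x=1.320000, y=-0.038206: f=0.021686 → y ← -0.038206 + 0.44·0.021686 = -0.028664
x=1.760000, y=-0.028664: f=0.021693 → y ← -0.028664 + 0.44·0.021693 = -0.019119
y(2.2) ≈ -0.0191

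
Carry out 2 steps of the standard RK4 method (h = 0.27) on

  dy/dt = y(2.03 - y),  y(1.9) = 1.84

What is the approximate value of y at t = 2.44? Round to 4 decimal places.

RK4: k1 = f(t_n, y_n); k2 = f(t_n + h/2, y_n + (h/2)·k1); k3 = f(t_n + h/2, y_n + (h/2)·k2); k4 = f(t_n + h, y_n + h·k3); y_{n+1} = y_n + (h/6)·(k1 + 2k2 + 2k3 + k4).
t=1.900000, y=1.840000:
  k1 = f(1.900000, 1.840000) = 0.349600
  k2 = f(2.035000, 1.887196) = 0.269499
  k3 = f(2.035000, 1.876382) = 0.288245
  k4 = f(2.170000, 1.917826) = 0.215130
  y ← 1.840000 + (0.27/6)·(k1 + 2k2 + 2k3 + k4) = 1.915610
t=2.170000, y=1.915610:
  k1 = f(2.170000, 1.915610) = 0.219127
  k2 = f(2.305000, 1.945192) = 0.164968
  k3 = f(2.305000, 1.937881) = 0.178517
  k4 = f(2.440000, 1.963809) = 0.129986
  y ← 1.915610 + (0.27/6)·(k1 + 2k2 + 2k3 + k4) = 1.962234
y(2.44) ≈ 1.9622

1.9622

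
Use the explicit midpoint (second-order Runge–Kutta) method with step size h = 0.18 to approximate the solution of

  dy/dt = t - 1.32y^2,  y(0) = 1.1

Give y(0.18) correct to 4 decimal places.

0.8989

Midpoint: k1 = f(t_n, y_n); k2 = f(t_n + h/2, y_n + (h/2)·k1); y_{n+1} = y_n + h·k2.
t=0.000000, y=1.100000:
  k1 = f(0.000000, 1.100000) = -1.597200
  k2 = f(0.090000, 0.956252) = -1.117032
  y ← 1.100000 + 0.18·(-1.117032) = 0.898934
y(0.18) ≈ 0.8989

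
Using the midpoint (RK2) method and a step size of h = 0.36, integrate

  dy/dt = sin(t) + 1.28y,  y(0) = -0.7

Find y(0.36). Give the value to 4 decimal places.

-1.0324

Midpoint: k1 = f(t_n, y_n); k2 = f(t_n + h/2, y_n + (h/2)·k1); y_{n+1} = y_n + h·k2.
t=0.000000, y=-0.700000:
  k1 = f(0.000000, -0.700000) = -0.896000
  k2 = f(0.180000, -0.861280) = -0.923409
  y ← -0.700000 + 0.36·(-0.923409) = -1.032427
y(0.36) ≈ -1.0324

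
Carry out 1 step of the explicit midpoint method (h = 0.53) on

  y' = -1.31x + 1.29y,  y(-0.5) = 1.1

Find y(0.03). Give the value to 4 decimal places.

Midpoint: k1 = f(x_n, y_n); k2 = f(x_n + h/2, y_n + (h/2)·k1); y_{n+1} = y_n + h·k2.
x=-0.500000, y=1.100000:
  k1 = f(-0.500000, 1.100000) = 2.074000
  k2 = f(-0.235000, 1.649610) = 2.435847
  y ← 1.100000 + 0.53·2.435847 = 2.390999
y(0.03) ≈ 2.3910

2.3910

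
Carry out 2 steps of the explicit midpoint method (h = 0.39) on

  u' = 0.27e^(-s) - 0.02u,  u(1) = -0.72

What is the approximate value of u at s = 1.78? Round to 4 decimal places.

-0.6559

Midpoint: k1 = f(s_n, u_n); k2 = f(s_n + h/2, u_n + (h/2)·k1); u_{n+1} = u_n + h·k2.
s=1.000000, u=-0.720000:
  k1 = f(1.000000, -0.720000) = 0.113727
  k2 = f(1.195000, -0.697823) = 0.095687
  u ← -0.720000 + 0.39·0.095687 = -0.682682
s=1.390000, u=-0.682682:
  k1 = f(1.390000, -0.682682) = 0.080904
  k2 = f(1.585000, -0.666906) = 0.068674
  u ← -0.682682 + 0.39·0.068674 = -0.655899
u(1.78) ≈ -0.6559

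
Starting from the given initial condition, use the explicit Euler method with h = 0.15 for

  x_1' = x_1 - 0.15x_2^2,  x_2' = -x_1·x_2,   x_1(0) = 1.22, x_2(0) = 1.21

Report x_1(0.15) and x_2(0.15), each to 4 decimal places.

Euler on (x_1,x_2): x_1_{n+1} = x_1_n + h·x_1', x_2_{n+1} = x_2_n + h·x_2'.
0.000000: (1.220000, 1.210000); f=(1.000385, -1.476200) → (1.370058, 0.988570)
(x_1(0.15), x_2(0.15)) ≈ (1.3701, 0.9886)

1.3701, 0.9886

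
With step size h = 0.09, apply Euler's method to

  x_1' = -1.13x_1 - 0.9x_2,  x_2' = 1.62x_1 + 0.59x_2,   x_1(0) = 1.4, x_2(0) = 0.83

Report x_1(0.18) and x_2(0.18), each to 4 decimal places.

Euler on (x_1,x_2): x_1_{n+1} = x_1_n + h·x_1', x_2_{n+1} = x_2_n + h·x_2'.
0.000000: (1.400000, 0.830000); f=(-2.329000, 2.757700) → (1.190390, 1.078193)
0.090000: (1.190390, 1.078193); f=(-2.315514, 2.564566) → (0.981994, 1.309004)
(x_1(0.18), x_2(0.18)) ≈ (0.9820, 1.3090)

0.9820, 1.3090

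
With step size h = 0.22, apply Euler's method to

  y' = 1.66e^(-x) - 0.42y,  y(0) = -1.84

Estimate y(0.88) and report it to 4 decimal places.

-0.3318

Euler: y_{n+1} = y_n + h·f(x_n, y_n).
x=0.000000, y=-1.840000: f=2.432800 → y ← -1.840000 + 0.22·2.432800 = -1.304784
x=0.220000, y=-1.304784: f=1.880190 → y ← -1.304784 + 0.22·1.880190 = -0.891142
x=0.440000, y=-0.891142: f=1.443380 → y ← -0.891142 + 0.22·1.443380 = -0.573598
x=0.660000, y=-0.573598: f=1.098885 → y ← -0.573598 + 0.22·1.098885 = -0.331844
y(0.88) ≈ -0.3318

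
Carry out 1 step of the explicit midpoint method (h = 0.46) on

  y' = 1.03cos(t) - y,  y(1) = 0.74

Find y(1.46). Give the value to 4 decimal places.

Midpoint: k1 = f(t_n, y_n); k2 = f(t_n + h/2, y_n + (h/2)·k1); y_{n+1} = y_n + h·k2.
t=1.000000, y=0.740000:
  k1 = f(1.000000, 0.740000) = -0.183489
  k2 = f(1.230000, 0.697798) = -0.353533
  y ← 0.740000 + 0.46·(-0.353533) = 0.577375
y(1.46) ≈ 0.5774

0.5774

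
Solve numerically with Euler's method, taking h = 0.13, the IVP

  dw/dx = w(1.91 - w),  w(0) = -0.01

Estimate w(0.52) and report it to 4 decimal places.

-0.0244

Euler: w_{n+1} = w_n + h·f(x_n, w_n).
x=0.000000, w=-0.010000: f=-0.019200 → w ← -0.010000 + 0.13·(-0.019200) = -0.012496
x=0.130000, w=-0.012496: f=-0.024024 → w ← -0.012496 + 0.13·(-0.024024) = -0.015619
x=0.260000, w=-0.015619: f=-0.030076 → w ← -0.015619 + 0.13·(-0.030076) = -0.019529
x=0.390000, w=-0.019529: f=-0.037682 → w ← -0.019529 + 0.13·(-0.037682) = -0.024428
w(0.52) ≈ -0.0244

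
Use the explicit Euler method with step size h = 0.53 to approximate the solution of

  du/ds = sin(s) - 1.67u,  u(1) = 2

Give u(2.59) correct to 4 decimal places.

0.5376

Euler: u_{n+1} = u_n + h·f(s_n, u_n).
s=1.000000, u=2.000000: f=-2.498529 → u ← 2.000000 + 0.53·(-2.498529) = 0.675780
s=1.530000, u=0.675780: f=-0.129384 → u ← 0.675780 + 0.53·(-0.129384) = 0.607206
s=2.060000, u=0.607206: f=-0.131327 → u ← 0.607206 + 0.53·(-0.131327) = 0.537603
u(2.59) ≈ 0.5376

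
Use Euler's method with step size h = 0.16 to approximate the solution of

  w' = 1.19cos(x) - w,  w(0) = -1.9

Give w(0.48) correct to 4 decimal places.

-0.6532

Euler: w_{n+1} = w_n + h·f(x_n, w_n).
x=0.000000, w=-1.900000: f=3.090000 → w ← -1.900000 + 0.16·3.090000 = -1.405600
x=0.160000, w=-1.405600: f=2.580400 → w ← -1.405600 + 0.16·2.580400 = -0.992736
x=0.320000, w=-0.992736: f=2.122326 → w ← -0.992736 + 0.16·2.122326 = -0.653164
w(0.48) ≈ -0.6532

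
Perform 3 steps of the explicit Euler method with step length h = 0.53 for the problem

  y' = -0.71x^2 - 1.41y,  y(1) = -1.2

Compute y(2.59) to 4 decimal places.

-1.8629

Euler: y_{n+1} = y_n + h·f(x_n, y_n).
x=1.000000, y=-1.200000: f=0.982000 → y ← -1.200000 + 0.53·0.982000 = -0.679540
x=1.530000, y=-0.679540: f=-0.703888 → y ← -0.679540 + 0.53·(-0.703888) = -1.052600
x=2.060000, y=-1.052600: f=-1.528789 → y ← -1.052600 + 0.53·(-1.528789) = -1.862859
y(2.59) ≈ -1.8629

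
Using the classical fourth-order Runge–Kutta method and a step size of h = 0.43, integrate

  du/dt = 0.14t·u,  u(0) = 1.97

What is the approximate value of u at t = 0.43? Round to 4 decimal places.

1.9957

RK4: k1 = f(t_n, u_n); k2 = f(t_n + h/2, u_n + (h/2)·k1); k3 = f(t_n + h/2, u_n + (h/2)·k2); k4 = f(t_n + h, u_n + h·k3); u_{n+1} = u_n + (h/6)·(k1 + 2k2 + 2k3 + k4).
t=0.000000, u=1.970000:
  k1 = f(0.000000, 1.970000) = 0.000000
  k2 = f(0.215000, 1.970000) = 0.059297
  k3 = f(0.215000, 1.982749) = 0.059681
  k4 = f(0.430000, 1.995663) = 0.120139
  u ← 1.970000 + (0.43/6)·(k1 + 2k2 + 2k3 + k4) = 1.995663
u(0.43) ≈ 1.9957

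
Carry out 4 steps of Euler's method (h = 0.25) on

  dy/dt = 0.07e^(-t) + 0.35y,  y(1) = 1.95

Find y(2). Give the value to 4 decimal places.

2.7489

Euler: y_{n+1} = y_n + h·f(t_n, y_n).
t=1.000000, y=1.950000: f=0.708252 → y ← 1.950000 + 0.25·0.708252 = 2.127063
t=1.250000, y=2.127063: f=0.764527 → y ← 2.127063 + 0.25·0.764527 = 2.318195
t=1.500000, y=2.318195: f=0.826987 → y ← 2.318195 + 0.25·0.826987 = 2.524942
t=1.750000, y=2.524942: f=0.895894 → y ← 2.524942 + 0.25·0.895894 = 2.748915
y(2) ≈ 2.7489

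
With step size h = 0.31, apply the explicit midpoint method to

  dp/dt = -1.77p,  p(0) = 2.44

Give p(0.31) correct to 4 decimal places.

Midpoint: k1 = f(t_n, p_n); k2 = f(t_n + h/2, p_n + (h/2)·k1); p_{n+1} = p_n + h·k2.
t=0.000000, p=2.440000:
  k1 = f(0.000000, 2.440000) = -4.318800
  k2 = f(0.155000, 1.770586) = -3.133937
  p ← 2.440000 + 0.31·(-3.133937) = 1.468479
p(0.31) ≈ 1.4685

1.4685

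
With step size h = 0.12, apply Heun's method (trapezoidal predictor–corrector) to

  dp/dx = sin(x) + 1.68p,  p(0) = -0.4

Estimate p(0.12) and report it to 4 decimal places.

Heun: k1 = f(x_n, p_n); k2 = f(x_n + h, p_n + h·k1); p_{n+1} = p_n + (h/2)·(k1 + k2).
x=0.000000, p=-0.400000:
  k1 = f(0.000000, -0.400000) = -0.672000
  k2 = f(0.120000, -0.480640) = -0.687763
  p ← -0.400000 + (0.12/2)·(-0.672000 + (-0.687763)) = -0.481586
p(0.12) ≈ -0.4816

-0.4816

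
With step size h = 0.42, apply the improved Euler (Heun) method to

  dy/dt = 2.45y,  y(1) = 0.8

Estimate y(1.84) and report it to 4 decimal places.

5.2364

Heun: k1 = f(t_n, y_n); k2 = f(t_n + h, y_n + h·k1); y_{n+1} = y_n + (h/2)·(k1 + k2).
t=1.000000, y=0.800000:
  k1 = f(1.000000, 0.800000) = 1.960000
  k2 = f(1.420000, 1.623200) = 3.976840
  y ← 0.800000 + (0.42/2)·(1.960000 + 3.976840) = 2.046736
t=1.420000, y=2.046736:
  k1 = f(1.420000, 2.046736) = 5.014504
  k2 = f(1.840000, 4.152828) = 10.174429
  y ← 2.046736 + (0.42/2)·(5.014504 + 10.174429) = 5.236412
y(1.84) ≈ 5.2364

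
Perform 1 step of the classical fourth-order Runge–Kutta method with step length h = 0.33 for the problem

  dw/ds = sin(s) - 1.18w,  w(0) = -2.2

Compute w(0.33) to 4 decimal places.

RK4: k1 = f(s_n, w_n); k2 = f(s_n + h/2, w_n + (h/2)·k1); k3 = f(s_n + h/2, w_n + (h/2)·k2); k4 = f(s_n + h, w_n + h·k3); w_{n+1} = w_n + (h/6)·(k1 + 2k2 + 2k3 + k4).
s=0.000000, w=-2.200000:
  k1 = f(0.000000, -2.200000) = 2.596000
  k2 = f(0.165000, -1.771660) = 2.254811
  k3 = f(0.165000, -1.827956) = 2.321241
  k4 = f(0.330000, -1.433991) = 2.016152
  w ← -2.200000 + (0.33/6)·(k1 + 2k2 + 2k3 + k4) = -1.442966
w(0.33) ≈ -1.4430

-1.4430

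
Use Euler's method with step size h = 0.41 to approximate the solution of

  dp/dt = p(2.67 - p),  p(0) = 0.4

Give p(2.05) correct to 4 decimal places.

Euler: p_{n+1} = p_n + h·f(t_n, p_n).
t=0.000000, p=0.400000: f=0.908000 → p ← 0.400000 + 0.41·0.908000 = 0.772280
t=0.410000, p=0.772280: f=1.465571 → p ← 0.772280 + 0.41·1.465571 = 1.373164
t=0.820000, p=1.373164: f=1.780768 → p ← 1.373164 + 0.41·1.780768 = 2.103279
t=1.230000, p=2.103279: f=1.191972 → p ← 2.103279 + 0.41·1.191972 = 2.591988
t=1.640000, p=2.591988: f=0.202207 → p ← 2.591988 + 0.41·0.202207 = 2.674893
p(2.05) ≈ 2.6749

2.6749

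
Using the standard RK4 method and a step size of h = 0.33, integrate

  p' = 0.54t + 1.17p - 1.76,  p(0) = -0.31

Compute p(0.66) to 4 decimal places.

RK4: k1 = f(t_n, p_n); k2 = f(t_n + h/2, p_n + (h/2)·k1); k3 = f(t_n + h/2, p_n + (h/2)·k2); k4 = f(t_n + h, p_n + h·k3); p_{n+1} = p_n + (h/6)·(k1 + 2k2 + 2k3 + k4).
t=0.000000, p=-0.310000:
  k1 = f(0.000000, -0.310000) = -2.122700
  k2 = f(0.165000, -0.660246) = -2.443387
  k3 = f(0.165000, -0.713159) = -2.505296
  k4 = f(0.330000, -1.136748) = -2.911795
  p ← -0.310000 + (0.33/6)·(k1 + 2k2 + 2k3 + k4) = -1.131252
t=0.330000, p=-1.131252:
  k1 = f(0.330000, -1.131252) = -2.905365
  k2 = f(0.495000, -1.610638) = -3.377146
  k3 = f(0.495000, -1.688481) = -3.468223
  k4 = f(0.660000, -2.275766) = -4.066246
  p ← -1.131252 + (0.33/6)·(k1 + 2k2 + 2k3 + k4) = -2.267682
p(0.66) ≈ -2.2677

-2.2677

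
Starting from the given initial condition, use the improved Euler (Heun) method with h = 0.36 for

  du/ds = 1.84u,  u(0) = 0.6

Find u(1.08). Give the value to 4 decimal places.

Heun: k1 = f(s_n, u_n); k2 = f(s_n + h, u_n + h·k1); u_{n+1} = u_n + (h/2)·(k1 + k2).
s=0.000000, u=0.600000:
  k1 = f(0.000000, 0.600000) = 1.104000
  k2 = f(0.360000, 0.997440) = 1.835290
  u ← 0.600000 + (0.36/2)·(1.104000 + 1.835290) = 1.129072
s=0.360000, u=1.129072:
  k1 = f(0.360000, 1.129072) = 2.077493
  k2 = f(0.720000, 1.876970) = 3.453624
  u ← 1.129072 + (0.36/2)·(2.077493 + 3.453624) = 2.124673
s=0.720000, u=2.124673:
  k1 = f(0.720000, 2.124673) = 3.909399
  k2 = f(1.080000, 3.532057) = 6.498984
  u ← 2.124673 + (0.36/2)·(3.909399 + 6.498984) = 3.998182
u(1.08) ≈ 3.9982

3.9982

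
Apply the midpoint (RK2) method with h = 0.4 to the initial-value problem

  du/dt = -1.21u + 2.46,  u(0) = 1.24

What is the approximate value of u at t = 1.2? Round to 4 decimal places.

Midpoint: k1 = f(t_n, u_n); k2 = f(t_n + h/2, u_n + (h/2)·k1); u_{n+1} = u_n + h·k2.
t=0.000000, u=1.240000:
  k1 = f(0.000000, 1.240000) = 0.959600
  k2 = f(0.200000, 1.431920) = 0.727377
  u ← 1.240000 + 0.4·0.727377 = 1.530951
t=0.400000, u=1.530951:
  k1 = f(0.400000, 1.530951) = 0.607550
  k2 = f(0.600000, 1.652461) = 0.460523
  u ← 1.530951 + 0.4·0.460523 = 1.715160
t=0.800000, u=1.715160:
  k1 = f(0.800000, 1.715160) = 0.384657
  k2 = f(1.000000, 1.792091) = 0.291570
  u ← 1.715160 + 0.4·0.291570 = 1.831788
u(1.2) ≈ 1.8318

1.8318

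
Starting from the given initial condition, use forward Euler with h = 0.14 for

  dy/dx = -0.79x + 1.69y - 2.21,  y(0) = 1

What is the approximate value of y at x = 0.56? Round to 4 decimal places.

Euler: y_{n+1} = y_n + h·f(x_n, y_n).
x=0.000000, y=1.000000: f=-0.520000 → y ← 1.000000 + 0.14·(-0.520000) = 0.927200
x=0.140000, y=0.927200: f=-0.753632 → y ← 0.927200 + 0.14·(-0.753632) = 0.821692
x=0.280000, y=0.821692: f=-1.042541 → y ← 0.821692 + 0.14·(-1.042541) = 0.675736
x=0.420000, y=0.675736: f=-1.399807 → y ← 0.675736 + 0.14·(-1.399807) = 0.479763
y(0.56) ≈ 0.4798

0.4798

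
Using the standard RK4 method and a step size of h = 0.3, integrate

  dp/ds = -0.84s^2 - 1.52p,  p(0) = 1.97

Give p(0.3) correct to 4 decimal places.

1.2421

RK4: k1 = f(s_n, p_n); k2 = f(s_n + h/2, p_n + (h/2)·k1); k3 = f(s_n + h/2, p_n + (h/2)·k2); k4 = f(s_n + h, p_n + h·k3); p_{n+1} = p_n + (h/6)·(k1 + 2k2 + 2k3 + k4).
s=0.000000, p=1.970000:
  k1 = f(0.000000, 1.970000) = -2.994400
  k2 = f(0.150000, 1.520840) = -2.330577
  k3 = f(0.150000, 1.620413) = -2.481928
  k4 = f(0.300000, 1.225421) = -1.938241
  p ← 1.970000 + (0.3/6)·(k1 + 2k2 + 2k3 + k4) = 1.242117
p(0.3) ≈ 1.2421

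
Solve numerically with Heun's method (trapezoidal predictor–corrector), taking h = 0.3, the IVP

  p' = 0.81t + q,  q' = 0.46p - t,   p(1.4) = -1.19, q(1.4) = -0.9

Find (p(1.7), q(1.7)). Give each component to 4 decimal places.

-1.1710, -1.5244

Heun on (p,q): k1 = f(t_n, state_n); k2 = f(t_n + h, state_n + h·k1); state_{n+1} = state_n + (h/2)·(k1 + k2).
1.400000: (-1.190000, -0.900000)
  k1 = (0.234000, -1.947400)
  predictor → (-1.119800, -1.484220)
  k2 = (-0.107220, -2.215108)
  → (-1.170983, -1.524376)
(p(1.7), q(1.7)) ≈ (-1.1710, -1.5244)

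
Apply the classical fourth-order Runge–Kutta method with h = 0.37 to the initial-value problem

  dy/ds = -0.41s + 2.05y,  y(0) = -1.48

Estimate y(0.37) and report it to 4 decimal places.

RK4: k1 = f(s_n, y_n); k2 = f(s_n + h/2, y_n + (h/2)·k1); k3 = f(s_n + h/2, y_n + (h/2)·k2); k4 = f(s_n + h, y_n + h·k3); y_{n+1} = y_n + (h/6)·(k1 + 2k2 + 2k3 + k4).
s=0.000000, y=-1.480000:
  k1 = f(0.000000, -1.480000) = -3.034000
  k2 = f(0.185000, -2.041290) = -4.260495
  k3 = f(0.185000, -2.268191) = -4.725643
  k4 = f(0.370000, -3.228488) = -6.770100
  y ← -1.480000 + (0.37/6)·(k1 + 2k2 + 2k3 + k4) = -3.192876
y(0.37) ≈ -3.1929

-3.1929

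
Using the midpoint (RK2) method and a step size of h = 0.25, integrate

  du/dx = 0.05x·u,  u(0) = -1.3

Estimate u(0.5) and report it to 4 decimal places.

-1.3081

Midpoint: k1 = f(x_n, u_n); k2 = f(x_n + h/2, u_n + (h/2)·k1); u_{n+1} = u_n + h·k2.
x=0.000000, u=-1.300000:
  k1 = f(0.000000, -1.300000) = 0.000000
  k2 = f(0.125000, -1.300000) = -0.008125
  u ← -1.300000 + 0.25·(-0.008125) = -1.302031
x=0.250000, u=-1.302031:
  k1 = f(0.250000, -1.302031) = -0.016275
  k2 = f(0.375000, -1.304066) = -0.024451
  u ← -1.302031 + 0.25·(-0.024451) = -1.308144
u(0.5) ≈ -1.3081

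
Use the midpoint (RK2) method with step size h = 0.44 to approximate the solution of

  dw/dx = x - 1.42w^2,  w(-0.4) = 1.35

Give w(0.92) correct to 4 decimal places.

Midpoint: k1 = f(x_n, w_n); k2 = f(x_n + h/2, w_n + (h/2)·k1); w_{n+1} = w_n + h·k2.
x=-0.400000, w=1.350000:
  k1 = f(-0.400000, 1.350000) = -2.987950
  k2 = f(-0.180000, 0.692651) = -0.861267
  w ← 1.350000 + 0.44·(-0.861267) = 0.971043
x=0.040000, w=0.971043:
  k1 = f(0.040000, 0.971043) = -1.298952
  k2 = f(0.260000, 0.685273) = -0.406831
  w ← 0.971043 + 0.44·(-0.406831) = 0.792037
x=0.480000, w=0.792037:
  k1 = f(0.480000, 0.792037) = -0.410798
  k2 = f(0.700000, 0.701661) = 0.000893
  w ← 0.792037 + 0.44·0.000893 = 0.792430
w(0.92) ≈ 0.7924

0.7924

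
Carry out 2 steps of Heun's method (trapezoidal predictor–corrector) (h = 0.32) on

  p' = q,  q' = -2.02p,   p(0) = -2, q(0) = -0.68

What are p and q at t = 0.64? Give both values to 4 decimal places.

-1.5842, 1.9122

Heun on (p,q): k1 = f(t_n, state_n); k2 = f(t_n + h, state_n + h·k1); state_{n+1} = state_n + (h/2)·(k1 + k2).
0.000000: (-2.000000, -0.680000)
  k1 = (-0.680000, 4.040000)
  predictor → (-2.217600, 0.612800)
  k2 = (0.612800, 4.479552)
  → (-2.010752, 0.683128)
0.320000: (-2.010752, 0.683128)
  k1 = (0.683128, 4.061719)
  predictor → (-1.792151, 1.982878)
  k2 = (1.982878, 3.620145)
  → (-1.584191, 1.912227)
(p(0.64), q(0.64)) ≈ (-1.5842, 1.9122)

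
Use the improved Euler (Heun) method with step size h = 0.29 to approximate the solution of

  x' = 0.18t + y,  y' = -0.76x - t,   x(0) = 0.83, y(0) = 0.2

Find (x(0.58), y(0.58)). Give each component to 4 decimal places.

0.8427, -0.3497

Heun on (x,y): k1 = f(t_n, state_n); k2 = f(t_n + h, state_n + h·k1); state_{n+1} = state_n + (h/2)·(k1 + k2).
0.000000: (0.830000, 0.200000)
  k1 = (0.200000, -0.630800)
  predictor → (0.888000, 0.017068)
  k2 = (0.069268, -0.964880)
  → (0.869044, -0.031374)
0.290000: (0.869044, -0.031374)
  k1 = (0.020826, -0.950473)
  predictor → (0.875084, -0.307011)
  k2 = (-0.202611, -1.245063)
  → (0.842685, -0.349726)
(x(0.58), y(0.58)) ≈ (0.8427, -0.3497)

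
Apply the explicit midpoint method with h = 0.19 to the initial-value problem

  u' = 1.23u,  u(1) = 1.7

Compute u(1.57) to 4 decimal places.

Midpoint: k1 = f(x_n, u_n); k2 = f(x_n + h/2, u_n + (h/2)·k1); u_{n+1} = u_n + h·k2.
x=1.000000, u=1.700000:
  k1 = f(1.000000, 1.700000) = 2.091000
  k2 = f(1.095000, 1.898645) = 2.335333
  u ← 1.700000 + 0.19·2.335333 = 2.143713
x=1.190000, u=2.143713:
  k1 = f(1.190000, 2.143713) = 2.636767
  k2 = f(1.285000, 2.394206) = 2.944874
  u ← 2.143713 + 0.19·2.944874 = 2.703239
x=1.380000, u=2.703239:
  k1 = f(1.380000, 2.703239) = 3.324984
  k2 = f(1.475000, 3.019113) = 3.713509
  u ← 2.703239 + 0.19·3.713509 = 3.408806
u(1.57) ≈ 3.4088

3.4088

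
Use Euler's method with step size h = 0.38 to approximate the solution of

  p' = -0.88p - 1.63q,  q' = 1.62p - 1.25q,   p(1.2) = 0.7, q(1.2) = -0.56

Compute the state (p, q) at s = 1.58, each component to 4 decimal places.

Euler on (p,q): p_{n+1} = p_n + h·p', q_{n+1} = q_n + h·q'.
1.200000: (0.700000, -0.560000); f=(0.296800, 1.834000) → (0.812784, 0.136920)
(p(1.58), q(1.58)) ≈ (0.8128, 0.1369)

0.8128, 0.1369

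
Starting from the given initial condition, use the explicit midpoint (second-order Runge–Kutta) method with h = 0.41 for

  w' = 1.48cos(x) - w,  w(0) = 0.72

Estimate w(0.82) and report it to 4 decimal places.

Midpoint: k1 = f(x_n, w_n); k2 = f(x_n + h/2, w_n + (h/2)·k1); w_{n+1} = w_n + h·k2.
x=0.000000, w=0.720000:
  k1 = f(0.000000, 0.720000) = 0.760000
  k2 = f(0.205000, 0.875800) = 0.573210
  w ← 0.720000 + 0.41·0.573210 = 0.955016
x=0.410000, w=0.955016:
  k1 = f(0.410000, 0.955016) = 0.402323
  k2 = f(0.615000, 1.037492) = 0.171332
  w ← 0.955016 + 0.41·0.171332 = 1.025262
w(0.82) ≈ 1.0253

1.0253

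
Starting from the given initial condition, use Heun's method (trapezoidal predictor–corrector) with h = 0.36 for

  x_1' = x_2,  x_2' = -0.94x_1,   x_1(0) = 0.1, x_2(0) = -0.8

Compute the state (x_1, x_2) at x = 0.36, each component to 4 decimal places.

Heun on (x_1,x_2): k1 = f(x_n, state_n); k2 = f(x_n + h, state_n + h·k1); state_{n+1} = state_n + (h/2)·(k1 + k2).
0.000000: (0.100000, -0.800000)
  k1 = (-0.800000, -0.094000)
  predictor → (-0.188000, -0.833840)
  k2 = (-0.833840, 0.176720)
  → (-0.194091, -0.785110)
(x_1(0.36), x_2(0.36)) ≈ (-0.1941, -0.7851)

-0.1941, -0.7851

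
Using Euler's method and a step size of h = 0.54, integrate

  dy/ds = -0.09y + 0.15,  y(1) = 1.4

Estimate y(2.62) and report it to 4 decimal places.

1.4370

Euler: y_{n+1} = y_n + h·f(s_n, y_n).
s=1.000000, y=1.400000: f=0.024000 → y ← 1.400000 + 0.54·0.024000 = 1.412960
s=1.540000, y=1.412960: f=0.022834 → y ← 1.412960 + 0.54·0.022834 = 1.425290
s=2.080000, y=1.425290: f=0.021724 → y ← 1.425290 + 0.54·0.021724 = 1.437021
y(2.62) ≈ 1.4370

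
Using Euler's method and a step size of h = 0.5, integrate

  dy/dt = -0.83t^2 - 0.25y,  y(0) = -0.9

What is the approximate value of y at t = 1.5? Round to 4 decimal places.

-1.1087

Euler: y_{n+1} = y_n + h·f(t_n, y_n).
t=0.000000, y=-0.900000: f=0.225000 → y ← -0.900000 + 0.5·0.225000 = -0.787500
t=0.500000, y=-0.787500: f=-0.010625 → y ← -0.787500 + 0.5·(-0.010625) = -0.792812
t=1.000000, y=-0.792812: f=-0.631797 → y ← -0.792812 + 0.5·(-0.631797) = -1.108711
y(1.5) ≈ -1.1087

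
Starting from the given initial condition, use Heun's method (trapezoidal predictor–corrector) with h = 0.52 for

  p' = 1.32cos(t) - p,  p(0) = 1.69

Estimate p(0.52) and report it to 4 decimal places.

1.5023

Heun: k1 = f(t_n, p_n); k2 = f(t_n + h, p_n + h·k1); p_{n+1} = p_n + (h/2)·(k1 + k2).
t=0.000000, p=1.690000:
  k1 = f(0.000000, 1.690000) = -0.370000
  k2 = f(0.520000, 1.497600) = -0.352079
  p ← 1.690000 + (0.52/2)·(-0.370000 + (-0.352079)) = 1.502260
p(0.52) ≈ 1.5023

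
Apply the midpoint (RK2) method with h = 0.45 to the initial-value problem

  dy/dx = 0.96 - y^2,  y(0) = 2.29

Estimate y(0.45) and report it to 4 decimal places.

Midpoint: k1 = f(x_n, y_n); k2 = f(x_n + h/2, y_n + (h/2)·k1); y_{n+1} = y_n + h·k2.
x=0.000000, y=2.290000:
  k1 = f(0.000000, 2.290000) = -4.284100
  k2 = f(0.225000, 1.326077) = -0.798482
  y ← 2.290000 + 0.45·(-0.798482) = 1.930683
y(0.45) ≈ 1.9307

1.9307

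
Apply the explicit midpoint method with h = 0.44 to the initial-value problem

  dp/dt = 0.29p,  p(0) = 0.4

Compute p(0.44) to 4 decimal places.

0.4543

Midpoint: k1 = f(t_n, p_n); k2 = f(t_n + h/2, p_n + (h/2)·k1); p_{n+1} = p_n + h·k2.
t=0.000000, p=0.400000:
  k1 = f(0.000000, 0.400000) = 0.116000
  k2 = f(0.220000, 0.425520) = 0.123401
  p ← 0.400000 + 0.44·0.123401 = 0.454296
p(0.44) ≈ 0.4543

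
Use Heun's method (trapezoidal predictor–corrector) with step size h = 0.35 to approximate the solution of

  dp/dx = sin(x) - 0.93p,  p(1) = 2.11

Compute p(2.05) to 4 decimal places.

1.4376

Heun: k1 = f(x_n, p_n); k2 = f(x_n + h, p_n + h·k1); p_{n+1} = p_n + (h/2)·(k1 + k2).
x=1.000000, p=2.110000:
  k1 = f(1.000000, 2.110000) = -1.120829
  k2 = f(1.350000, 1.717710) = -0.621747
  p ← 2.110000 + (0.35/2)·(-1.120829 + (-0.621747)) = 1.805049
x=1.350000, p=1.805049:
  k1 = f(1.350000, 1.805049) = -0.702972
  k2 = f(1.700000, 1.559009) = -0.458213
  p ← 1.805049 + (0.35/2)·(-0.702972 + (-0.458213)) = 1.601842
x=1.700000, p=1.601842:
  k1 = f(1.700000, 1.601842) = -0.498048
  k2 = f(2.050000, 1.427525) = -0.440236
  p ← 1.601842 + (0.35/2)·(-0.498048 + (-0.440236)) = 1.437642
p(2.05) ≈ 1.4376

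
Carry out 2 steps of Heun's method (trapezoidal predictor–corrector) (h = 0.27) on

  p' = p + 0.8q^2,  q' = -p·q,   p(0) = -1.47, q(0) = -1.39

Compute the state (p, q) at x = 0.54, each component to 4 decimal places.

-0.2487, -2.6422

Heun on (p,q): k1 = f(x_n, state_n); k2 = f(x_n + h, state_n + h·k1); state_{n+1} = state_n + (h/2)·(k1 + k2).
0.000000: (-1.470000, -1.390000)
  k1 = (0.075680, -2.043300)
  predictor → (-1.449566, -1.941691)
  k2 = (1.566565, -2.814610)
  → (-1.248297, -2.045818)
0.270000: (-1.248297, -2.045818)
  k1 = (2.100000, -2.553788)
  predictor → (-0.681297, -2.735341)
  k2 = (5.304374, -1.863580)
  → (-0.248707, -2.642163)
(p(0.54), q(0.54)) ≈ (-0.2487, -2.6422)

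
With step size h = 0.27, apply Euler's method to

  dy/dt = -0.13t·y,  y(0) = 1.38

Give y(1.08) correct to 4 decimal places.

1.3029

Euler: y_{n+1} = y_n + h·f(t_n, y_n).
t=0.000000, y=1.380000: f=0.000000 → y ← 1.380000 + 0.27·0.000000 = 1.380000
t=0.270000, y=1.380000: f=-0.048438 → y ← 1.380000 + 0.27·(-0.048438) = 1.366922
t=0.540000, y=1.366922: f=-0.095958 → y ← 1.366922 + 0.27·(-0.095958) = 1.341013
t=0.810000, y=1.341013: f=-0.141209 → y ← 1.341013 + 0.27·(-0.141209) = 1.302887
y(1.08) ≈ 1.3029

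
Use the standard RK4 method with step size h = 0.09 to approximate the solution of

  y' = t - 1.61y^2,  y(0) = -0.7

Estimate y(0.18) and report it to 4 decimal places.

-0.8590

RK4: k1 = f(t_n, y_n); k2 = f(t_n + h/2, y_n + (h/2)·k1); k3 = f(t_n + h/2, y_n + (h/2)·k2); k4 = f(t_n + h, y_n + h·k3); y_{n+1} = y_n + (h/6)·(k1 + 2k2 + 2k3 + k4).
t=0.000000, y=-0.700000:
  k1 = f(0.000000, -0.700000) = -0.788900
  k2 = f(0.045000, -0.735501) = -0.825947
  k3 = f(0.045000, -0.737168) = -0.829900
  k4 = f(0.090000, -0.774691) = -0.876235
  y ← -0.700000 + (0.09/6)·(k1 + 2k2 + 2k3 + k4) = -0.774652
t=0.090000, y=-0.774652:
  k1 = f(0.090000, -0.774652) = -0.876139
  k2 = f(0.135000, -0.814079) = -0.931986
  k3 = f(0.135000, -0.816592) = -0.938584
  k4 = f(0.180000, -0.859125) = -1.008334
  y ← -0.774652 + (0.09/6)·(k1 + 2k2 + 2k3 + k4) = -0.859037
y(0.18) ≈ -0.8590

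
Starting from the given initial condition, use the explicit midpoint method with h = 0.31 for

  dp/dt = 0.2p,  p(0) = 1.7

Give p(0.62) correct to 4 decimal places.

Midpoint: k1 = f(t_n, p_n); k2 = f(t_n + h/2, p_n + (h/2)·k1); p_{n+1} = p_n + h·k2.
t=0.000000, p=1.700000:
  k1 = f(0.000000, 1.700000) = 0.340000
  k2 = f(0.155000, 1.752700) = 0.350540
  p ← 1.700000 + 0.31·0.350540 = 1.808667
t=0.310000, p=1.808667:
  k1 = f(0.310000, 1.808667) = 0.361733
  k2 = f(0.465000, 1.864736) = 0.372947
  p ← 1.808667 + 0.31·0.372947 = 1.924281
p(0.62) ≈ 1.9243

1.9243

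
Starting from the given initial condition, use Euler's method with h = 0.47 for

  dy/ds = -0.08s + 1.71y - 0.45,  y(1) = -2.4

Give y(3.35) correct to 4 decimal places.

Euler: y_{n+1} = y_n + h·f(s_n, y_n).
s=1.000000, y=-2.400000: f=-4.634000 → y ← -2.400000 + 0.47·(-4.634000) = -4.577980
s=1.470000, y=-4.577980: f=-8.395946 → y ← -4.577980 + 0.47·(-8.395946) = -8.524075
s=1.940000, y=-8.524075: f=-15.181367 → y ← -8.524075 + 0.47·(-15.181367) = -15.659317
s=2.410000, y=-15.659317: f=-27.420232 → y ← -15.659317 + 0.47·(-27.420232) = -28.546826
s=2.880000, y=-28.546826: f=-49.495473 → y ← -28.546826 + 0.47·(-49.495473) = -51.809699
y(3.35) ≈ -51.8097

-51.8097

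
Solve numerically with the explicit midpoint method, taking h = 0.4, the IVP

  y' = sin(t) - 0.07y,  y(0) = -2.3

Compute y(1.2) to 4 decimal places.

-1.4895

Midpoint: k1 = f(t_n, y_n); k2 = f(t_n + h/2, y_n + (h/2)·k1); y_{n+1} = y_n + h·k2.
t=0.000000, y=-2.300000:
  k1 = f(0.000000, -2.300000) = 0.161000
  k2 = f(0.200000, -2.267800) = 0.357415
  y ← -2.300000 + 0.4·0.357415 = -2.157034
t=0.400000, y=-2.157034:
  k1 = f(0.400000, -2.157034) = 0.540411
  k2 = f(0.600000, -2.048952) = 0.708069
  y ← -2.157034 + 0.4·0.708069 = -1.873806
t=0.800000, y=-1.873806:
  k1 = f(0.800000, -1.873806) = 0.848523
  k2 = f(1.000000, -1.704102) = 0.960758
  y ← -1.873806 + 0.4·0.960758 = -1.489503
y(1.2) ≈ -1.4895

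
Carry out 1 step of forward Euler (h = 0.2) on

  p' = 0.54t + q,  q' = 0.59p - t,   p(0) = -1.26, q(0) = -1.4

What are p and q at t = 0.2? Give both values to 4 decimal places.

-1.5400, -1.5487

Euler on (p,q): p_{n+1} = p_n + h·p', q_{n+1} = q_n + h·q'.
0.000000: (-1.260000, -1.400000); f=(-1.400000, -0.743400) → (-1.540000, -1.548680)
(p(0.2), q(0.2)) ≈ (-1.5400, -1.5487)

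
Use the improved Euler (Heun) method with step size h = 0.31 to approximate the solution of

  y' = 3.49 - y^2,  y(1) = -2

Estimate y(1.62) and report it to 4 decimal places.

Heun: k1 = f(s_n, y_n); k2 = f(s_n + h, y_n + h·k1); y_{n+1} = y_n + (h/2)·(k1 + k2).
s=1.000000, y=-2.000000:
  k1 = f(1.000000, -2.000000) = -0.510000
  k2 = f(1.310000, -2.158100) = -1.167396
  y ← -2.000000 + (0.31/2)·(-0.510000 + (-1.167396)) = -2.259996
s=1.310000, y=-2.259996:
  k1 = f(1.310000, -2.259996) = -1.617583
  k2 = f(1.620000, -2.761447) = -4.135590
  y ← -2.259996 + (0.31/2)·(-1.617583 + (-4.135590)) = -3.151738
y(1.62) ≈ -3.1517

-3.1517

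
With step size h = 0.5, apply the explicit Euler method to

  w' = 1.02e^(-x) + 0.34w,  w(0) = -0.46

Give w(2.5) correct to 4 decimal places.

Euler: w_{n+1} = w_n + h·f(x_n, w_n).
x=0.000000, w=-0.460000: f=0.863600 → w ← -0.460000 + 0.5·0.863600 = -0.028200
x=0.500000, w=-0.028200: f=0.609073 → w ← -0.028200 + 0.5·0.609073 = 0.276337
x=1.000000, w=0.276337: f=0.469191 → w ← 0.276337 + 0.5·0.469191 = 0.510932
x=1.500000, w=0.510932: f=0.401310 → w ← 0.510932 + 0.5·0.401310 = 0.711587
x=2.000000, w=0.711587: f=0.379982 → w ← 0.711587 + 0.5·0.379982 = 0.901578
w(2.5) ≈ 0.9016

0.9016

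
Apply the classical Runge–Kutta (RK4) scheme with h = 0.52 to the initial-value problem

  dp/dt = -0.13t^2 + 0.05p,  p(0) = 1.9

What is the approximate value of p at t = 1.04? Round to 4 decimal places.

RK4: k1 = f(t_n, p_n); k2 = f(t_n + h/2, p_n + (h/2)·k1); k3 = f(t_n + h/2, p_n + (h/2)·k2); k4 = f(t_n + h, p_n + h·k3); p_{n+1} = p_n + (h/6)·(k1 + 2k2 + 2k3 + k4).
t=0.000000, p=1.900000:
  k1 = f(0.000000, 1.900000) = 0.095000
  k2 = f(0.260000, 1.924700) = 0.087447
  k3 = f(0.260000, 1.922736) = 0.087349
  k4 = f(0.520000, 1.945421) = 0.062119
  p ← 1.900000 + (0.52/6)·(k1 + 2k2 + 2k3 + k4) = 1.943915
t=0.520000, p=1.943915:
  k1 = f(0.520000, 1.943915) = 0.062044
  k2 = f(0.780000, 1.960046) = 0.018910
  k3 = f(0.780000, 1.948832) = 0.018350
  k4 = f(1.040000, 1.953457) = -0.042935
  p ← 1.943915 + (0.52/6)·(k1 + 2k2 + 2k3 + k4) = 1.952029
p(1.04) ≈ 1.9520

1.9520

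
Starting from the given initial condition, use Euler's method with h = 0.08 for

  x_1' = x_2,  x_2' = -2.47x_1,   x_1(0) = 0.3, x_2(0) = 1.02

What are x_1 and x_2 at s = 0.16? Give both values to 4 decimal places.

Euler on (x_1,x_2): x_1_{n+1} = x_1_n + h·x_1', x_2_{n+1} = x_2_n + h·x_2'.
0.000000: (0.300000, 1.020000); f=(1.020000, -0.741000) → (0.381600, 0.960720)
0.080000: (0.381600, 0.960720); f=(0.960720, -0.942552) → (0.458458, 0.885316)
(x_1(0.16), x_2(0.16)) ≈ (0.4585, 0.8853)

0.4585, 0.8853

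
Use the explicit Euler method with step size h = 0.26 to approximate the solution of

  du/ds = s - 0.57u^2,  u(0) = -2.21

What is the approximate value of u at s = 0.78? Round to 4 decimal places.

Euler: u_{n+1} = u_n + h·f(s_n, u_n).
s=0.000000, u=-2.210000: f=-2.783937 → u ← -2.210000 + 0.26·(-2.783937) = -2.933824
s=0.260000, u=-2.933824: f=-4.646173 → u ← -2.933824 + 0.26·(-4.646173) = -4.141829
s=0.520000, u=-4.141829: f=-9.258204 → u ← -4.141829 + 0.26·(-9.258204) = -6.548962
u(0.78) ≈ -6.5490

-6.5490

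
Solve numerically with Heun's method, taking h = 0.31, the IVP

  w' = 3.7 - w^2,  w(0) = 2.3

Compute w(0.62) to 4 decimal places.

2.0266

Heun: k1 = f(x_n, w_n); k2 = f(x_n + h, w_n + h·k1); w_{n+1} = w_n + (h/2)·(k1 + k2).
x=0.000000, w=2.300000:
  k1 = f(0.000000, 2.300000) = -1.590000
  k2 = f(0.310000, 1.807100) = 0.434390
  w ← 2.300000 + (0.31/2)·(-1.590000 + 0.434390) = 2.120880
x=0.310000, w=2.120880:
  k1 = f(0.310000, 2.120880) = -0.798134
  k2 = f(0.620000, 1.873459) = 0.190152
  w ← 2.120880 + (0.31/2)·(-0.798134 + 0.190152) = 2.026643
w(0.62) ≈ 2.0266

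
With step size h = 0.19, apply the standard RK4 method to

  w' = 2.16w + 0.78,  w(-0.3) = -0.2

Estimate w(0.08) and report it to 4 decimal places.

0.0049

RK4: k1 = f(s_n, w_n); k2 = f(s_n + h/2, w_n + (h/2)·k1); k3 = f(s_n + h/2, w_n + (h/2)·k2); k4 = f(s_n + h, w_n + h·k3); w_{n+1} = w_n + (h/6)·(k1 + 2k2 + 2k3 + k4).
s=-0.300000, w=-0.200000:
  k1 = f(-0.300000, -0.200000) = 0.348000
  k2 = f(-0.205000, -0.166940) = 0.419410
  k3 = f(-0.205000, -0.160156) = 0.434063
  k4 = f(-0.110000, -0.117528) = 0.526139
  w ← -0.200000 + (0.19/6)·(k1 + 2k2 + 2k3 + k4) = -0.118266
s=-0.110000, w=-0.118266:
  k1 = f(-0.110000, -0.118266) = 0.524546
  k2 = f(-0.015000, -0.068434) = 0.632183
  k3 = f(-0.015000, -0.058208) = 0.654270
  k4 = f(0.080000, 0.006046) = 0.793059
  w ← -0.118266 + (0.19/6)·(k1 + 2k2 + 2k3 + k4) = 0.004934
w(0.08) ≈ 0.0049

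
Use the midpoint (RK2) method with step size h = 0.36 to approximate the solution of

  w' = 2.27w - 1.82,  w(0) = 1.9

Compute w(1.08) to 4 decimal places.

11.7333

Midpoint: k1 = f(x_n, w_n); k2 = f(x_n + h/2, w_n + (h/2)·k1); w_{n+1} = w_n + h·k2.
x=0.000000, w=1.900000:
  k1 = f(0.000000, 1.900000) = 2.493000
  k2 = f(0.180000, 2.348740) = 3.511640
  w ← 1.900000 + 0.36·3.511640 = 3.164190
x=0.360000, w=3.164190:
  k1 = f(0.360000, 3.164190) = 5.362712
  k2 = f(0.540000, 4.129478) = 7.553916
  w ← 3.164190 + 0.36·7.553916 = 5.883600
x=0.720000, w=5.883600:
  k1 = f(0.720000, 5.883600) = 11.535772
  k2 = f(0.900000, 7.960039) = 16.249289
  w ← 5.883600 + 0.36·16.249289 = 11.733344
w(1.08) ≈ 11.7333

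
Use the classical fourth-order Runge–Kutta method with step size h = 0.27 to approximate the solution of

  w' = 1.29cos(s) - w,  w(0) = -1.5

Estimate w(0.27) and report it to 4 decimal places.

-0.8438

RK4: k1 = f(s_n, w_n); k2 = f(s_n + h/2, w_n + (h/2)·k1); k3 = f(s_n + h/2, w_n + (h/2)·k2); k4 = f(s_n + h, w_n + h·k3); w_{n+1} = w_n + (h/6)·(k1 + 2k2 + 2k3 + k4).
s=0.000000, w=-1.500000:
  k1 = f(0.000000, -1.500000) = 2.790000
  k2 = f(0.135000, -1.123350) = 2.401613
  k3 = f(0.135000, -1.175782) = 2.454045
  k4 = f(0.270000, -0.837408) = 2.080672
  w ← -1.500000 + (0.27/6)·(k1 + 2k2 + 2k3 + k4) = -0.843811
w(0.27) ≈ -0.8438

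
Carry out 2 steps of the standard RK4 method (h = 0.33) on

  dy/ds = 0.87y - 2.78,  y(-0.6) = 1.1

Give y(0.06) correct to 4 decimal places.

RK4: k1 = f(s_n, y_n); k2 = f(s_n + h/2, y_n + (h/2)·k1); k3 = f(s_n + h/2, y_n + (h/2)·k2); k4 = f(s_n + h, y_n + h·k3); y_{n+1} = y_n + (h/6)·(k1 + 2k2 + 2k3 + k4).
s=-0.600000, y=1.100000:
  k1 = f(-0.600000, 1.100000) = -1.823000
  k2 = f(-0.435000, 0.799205) = -2.084692
  k3 = f(-0.435000, 0.756026) = -2.122257
  k4 = f(-0.270000, 0.399655) = -2.432300
  y ← 1.100000 + (0.33/6)·(k1 + 2k2 + 2k3 + k4) = 0.403194
s=-0.270000, y=0.403194:
  k1 = f(-0.270000, 0.403194) = -2.429221
  k2 = f(-0.105000, 0.002373) = -2.777936
  k3 = f(-0.105000, -0.055165) = -2.827994
  k4 = f(0.060000, -0.530044) = -3.241138
  y ← 0.403194 + (0.33/6)·(k1 + 2k2 + 2k3 + k4) = -0.525328
y(0.06) ≈ -0.5253

-0.5253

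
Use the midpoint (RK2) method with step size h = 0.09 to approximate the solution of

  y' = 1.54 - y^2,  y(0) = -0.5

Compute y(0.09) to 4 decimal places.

-0.3790

Midpoint: k1 = f(t_n, y_n); k2 = f(t_n + h/2, y_n + (h/2)·k1); y_{n+1} = y_n + h·k2.
t=0.000000, y=-0.500000:
  k1 = f(0.000000, -0.500000) = 1.290000
  k2 = f(0.045000, -0.441950) = 1.344680
  y ← -0.500000 + 0.09·1.344680 = -0.378979
y(0.09) ≈ -0.3790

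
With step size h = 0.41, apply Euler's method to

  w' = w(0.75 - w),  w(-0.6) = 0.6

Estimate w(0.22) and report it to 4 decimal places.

0.6664

Euler: w_{n+1} = w_n + h·f(s_n, w_n).
s=-0.600000, w=0.600000: f=0.090000 → w ← 0.600000 + 0.41·0.090000 = 0.636900
s=-0.190000, w=0.636900: f=0.072033 → w ← 0.636900 + 0.41·0.072033 = 0.666434
w(0.22) ≈ 0.6664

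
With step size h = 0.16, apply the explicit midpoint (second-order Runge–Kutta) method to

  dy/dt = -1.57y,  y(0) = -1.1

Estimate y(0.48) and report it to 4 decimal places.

-0.5227

Midpoint: k1 = f(t_n, y_n); k2 = f(t_n + h/2, y_n + (h/2)·k1); y_{n+1} = y_n + h·k2.
t=0.000000, y=-1.100000:
  k1 = f(0.000000, -1.100000) = 1.727000
  k2 = f(0.080000, -0.961840) = 1.510089
  y ← -1.100000 + 0.16·1.510089 = -0.858386
t=0.160000, y=-0.858386:
  k1 = f(0.160000, -0.858386) = 1.347666
  k2 = f(0.240000, -0.750573) = 1.178399
  y ← -0.858386 + 0.16·1.178399 = -0.669842
t=0.320000, y=-0.669842:
  k1 = f(0.320000, -0.669842) = 1.051652
  k2 = f(0.400000, -0.585710) = 0.919564
  y ← -0.669842 + 0.16·0.919564 = -0.522712
y(0.48) ≈ -0.5227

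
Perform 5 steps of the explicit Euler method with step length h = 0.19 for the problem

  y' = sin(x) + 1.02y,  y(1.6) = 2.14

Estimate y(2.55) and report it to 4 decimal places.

6.4597

Euler: y_{n+1} = y_n + h·f(x_n, y_n).
x=1.600000, y=2.140000: f=3.182374 → y ← 2.140000 + 0.19·3.182374 = 2.744651
x=1.790000, y=2.744651: f=3.775615 → y ← 2.744651 + 0.19·3.775615 = 3.462018
x=1.980000, y=3.462018: f=4.448696 → y ← 3.462018 + 0.19·4.448696 = 4.307270
x=2.170000, y=4.307270: f=5.219200 → y ← 4.307270 + 0.19·5.219200 = 5.298918
x=2.360000, y=5.298918: f=6.109307 → y ← 5.298918 + 0.19·6.109307 = 6.459687
y(2.55) ≈ 6.4597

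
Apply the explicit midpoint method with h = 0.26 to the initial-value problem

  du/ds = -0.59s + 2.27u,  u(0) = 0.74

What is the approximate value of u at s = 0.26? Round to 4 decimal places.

Midpoint: k1 = f(s_n, u_n); k2 = f(s_n + h/2, u_n + (h/2)·k1); u_{n+1} = u_n + h·k2.
s=0.000000, u=0.740000:
  k1 = f(0.000000, 0.740000) = 1.679800
  k2 = f(0.130000, 0.958374) = 2.098809
  u ← 0.740000 + 0.26·2.098809 = 1.285690
u(0.26) ≈ 1.2857

1.2857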